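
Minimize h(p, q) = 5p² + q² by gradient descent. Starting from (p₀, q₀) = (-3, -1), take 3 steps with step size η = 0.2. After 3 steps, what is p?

∇h = (10p, 2q)
Step 1: at (-3, -1), ∇h = (-30, -2) → (-3, -1) − 0.2·(-30, -2) = (3, -0.6)
Step 2: at (3, -0.6), ∇h = (30, -1.2) → (3, -0.6) − 0.2·(30, -1.2) = (-3, -0.36)
Step 3: at (-3, -0.36), ∇h = (-30, -0.72) → (-3, -0.36) − 0.2·(-30, -0.72) = (3, -0.216)
p = 3

3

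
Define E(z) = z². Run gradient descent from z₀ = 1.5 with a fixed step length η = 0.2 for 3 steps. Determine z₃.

0.324

E′(z) = 2z
Step 1: E′(1.5) = 3; z₁ = 1.5 − 0.2·3 = 0.9
Step 2: E′(0.9) = 1.8; z₂ = 0.9 − 0.2·1.8 = 0.54
Step 3: E′(0.54) = 1.08; z₃ = 0.54 − 0.2·1.08 = 0.324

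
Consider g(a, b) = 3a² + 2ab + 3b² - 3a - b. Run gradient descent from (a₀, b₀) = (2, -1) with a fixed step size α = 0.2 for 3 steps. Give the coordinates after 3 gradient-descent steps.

∇g = (6a + 2b - 3, 2a + 6b - 1)
(a₁, b₁) = (2, -1) − 0.2·(7, -3) = (0.6, -0.4)
(a₂, b₂) = (0.6, -0.4) − 0.2·(-0.2, -2.2) = (0.64, 0.04)
(a₃, b₃) = (0.64, 0.04) − 0.2·(0.92, 0.52) = (0.456, -0.064)

(0.456, -0.064)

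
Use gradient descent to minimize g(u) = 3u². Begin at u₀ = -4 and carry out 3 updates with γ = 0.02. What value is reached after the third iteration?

g′(u) = 6u
u₁ = -4 − 0.02·(-24) = -3.52
u₂ = -3.52 − 0.02·(-21.12) = -3.0976
u₃ = -3.0976 − 0.02·(-18.5856) = -2.725888

-2.725888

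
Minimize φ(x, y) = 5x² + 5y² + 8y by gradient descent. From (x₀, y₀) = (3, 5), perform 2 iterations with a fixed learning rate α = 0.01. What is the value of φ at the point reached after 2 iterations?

136.68052

∇φ = (10x, 10y + 8)
(x₁, y₁) = (3, 5) − 0.01·(30, 58) = (2.7, 4.42)
(x₂, y₂) = (2.7, 4.42) − 0.01·(27, 52.2) = (2.43, 3.898)
φ(2.43, 3.898) = 136.68052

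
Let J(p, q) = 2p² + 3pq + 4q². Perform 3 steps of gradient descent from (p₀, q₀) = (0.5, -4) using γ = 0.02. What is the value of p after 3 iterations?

∇J = (4p + 3q, 3p + 8q)
(p₁, q₁) = (0.5, -4) − 0.02·(-10, -30.5) = (0.7, -3.39)
(p₂, q₂) = (0.7, -3.39) − 0.02·(-7.37, -25.02) = (0.8474, -2.8896)
(p₃, q₃) = (0.8474, -2.8896) − 0.02·(-5.2792, -20.5746) = (0.952984, -2.478108)
p = 0.952984

0.952984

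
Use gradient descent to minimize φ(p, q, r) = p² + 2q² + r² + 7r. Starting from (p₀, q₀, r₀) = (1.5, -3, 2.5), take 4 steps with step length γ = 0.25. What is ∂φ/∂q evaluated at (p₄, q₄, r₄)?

∇φ = (2p, 4q, 2r + 7)
(p₁, q₁, r₁) = (1.5, -3, 2.5) − 0.25·(3, -12, 12) = (0.75, 0, -0.5)
(p₂, q₂, r₂) = (0.75, 0, -0.5) − 0.25·(1.5, 0, 6) = (0.375, 0, -2)
(p₃, q₃, r₃) = (0.375, 0, -2) − 0.25·(0.75, 0, 3) = (0.1875, 0, -2.75)
(p₄, q₄, r₄) = (0.1875, 0, -2.75) − 0.25·(0.375, 0, 1.5) = (0.09375, 0, -3.125)
∂φ/∂q at (0.09375, 0, -3.125) = 0

0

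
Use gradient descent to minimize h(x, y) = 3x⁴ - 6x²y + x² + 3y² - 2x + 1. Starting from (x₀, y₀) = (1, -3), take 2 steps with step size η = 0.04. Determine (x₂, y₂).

(0.50823424, -1.347264)

∇h = (12x³ - 12xy + 2x - 2, -6x² + 6y)
(x₁, y₁) = (1, -3) − 0.04·(48, -24) = (-0.92, -2.04)
(x₂, y₂) = (-0.92, -2.04) − 0.04·(-35.705856, -17.3184) = (0.50823424, -1.347264)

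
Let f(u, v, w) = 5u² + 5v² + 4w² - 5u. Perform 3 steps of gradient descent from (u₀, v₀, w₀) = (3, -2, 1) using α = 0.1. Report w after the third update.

∇f = (10u - 5, 10v, 8w)
Step 1: at (3, -2, 1), ∇f = (25, -20, 8) → (3, -2, 1) − 0.1·(25, -20, 8) = (0.5, 0, 0.2)
Step 2: at (0.5, 0, 0.2), ∇f = (0, 0, 1.6) → (0.5, 0, 0.2) − 0.1·(0, 0, 1.6) = (0.5, 0, 0.04)
Step 3: at (0.5, 0, 0.04), ∇f = (0, 0, 0.32) → (0.5, 0, 0.04) − 0.1·(0, 0, 0.32) = (0.5, 0, 0.008)
w = 0.008

0.008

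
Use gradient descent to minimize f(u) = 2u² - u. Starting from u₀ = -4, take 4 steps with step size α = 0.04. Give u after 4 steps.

f′(u) = 4u - 1
u₁ = -4 − 0.04·(-17) = -3.32
u₂ = -3.32 − 0.04·(-14.28) = -2.7488
u₃ = -2.7488 − 0.04·(-11.9952) = -2.268992
u₄ = -2.268992 − 0.04·(-10.075968) = -1.86595328

-1.86595328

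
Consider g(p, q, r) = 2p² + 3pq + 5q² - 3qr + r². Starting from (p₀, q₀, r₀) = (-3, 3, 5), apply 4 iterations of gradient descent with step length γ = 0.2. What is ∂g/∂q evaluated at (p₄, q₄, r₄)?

∇g = (4p + 3q, 3p + 10q - 3r, -3q + 2r)
(p₁, q₁, r₁) = (-3, 3, 5) − 0.2·(-3, 6, 1) = (-2.4, 1.8, 4.8)
(p₂, q₂, r₂) = (-2.4, 1.8, 4.8) − 0.2·(-4.2, -3.6, 4.2) = (-1.56, 2.52, 3.96)
(p₃, q₃, r₃) = (-1.56, 2.52, 3.96) − 0.2·(1.32, 8.64, 0.36) = (-1.824, 0.792, 3.888)
(p₄, q₄, r₄) = (-1.824, 0.792, 3.888) − 0.2·(-4.92, -9.216, 5.4) = (-0.84, 2.6352, 2.808)
∂g/∂q at (-0.84, 2.6352, 2.808) = 15.408

15.408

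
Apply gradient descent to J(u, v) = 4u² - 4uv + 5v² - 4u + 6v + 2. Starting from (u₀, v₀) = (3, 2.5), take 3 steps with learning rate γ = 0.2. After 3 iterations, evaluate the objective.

54.520336

∇J = (8u - 4v - 4, -4u + 10v + 6)
Step 1: at (3, 2.5), ∇J = (10, 19) → (3, 2.5) − 0.2·(10, 19) = (1, -1.3)
Step 2: at (1, -1.3), ∇J = (9.2, -11) → (1, -1.3) − 0.2·(9.2, -11) = (-0.84, 0.9)
Step 3: at (-0.84, 0.9), ∇J = (-14.32, 18.36) → (-0.84, 0.9) − 0.2·(-14.32, 18.36) = (2.024, -2.772)
J(2.024, -2.772) = 54.520336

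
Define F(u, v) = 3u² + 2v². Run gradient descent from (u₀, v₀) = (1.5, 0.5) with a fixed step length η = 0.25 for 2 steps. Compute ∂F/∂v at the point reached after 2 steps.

0

∇F = (6u, 4v)
(u₁, v₁) = (1.5, 0.5) − 0.25·(9, 2) = (-0.75, 0)
(u₂, v₂) = (-0.75, 0) − 0.25·(-4.5, 0) = (0.375, 0)
∂F/∂v at (0.375, 0) = 0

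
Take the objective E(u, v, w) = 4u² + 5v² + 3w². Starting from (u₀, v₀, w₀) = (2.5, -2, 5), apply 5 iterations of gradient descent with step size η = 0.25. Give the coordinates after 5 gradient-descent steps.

∇E = (8u, 10v, 6w)
(u₁, v₁, w₁) = (2.5, -2, 5) − 0.25·(20, -20, 30) = (-2.5, 3, -2.5)
(u₂, v₂, w₂) = (-2.5, 3, -2.5) − 0.25·(-20, 30, -15) = (2.5, -4.5, 1.25)
(u₃, v₃, w₃) = (2.5, -4.5, 1.25) − 0.25·(20, -45, 7.5) = (-2.5, 6.75, -0.625)
(u₄, v₄, w₄) = (-2.5, 6.75, -0.625) − 0.25·(-20, 67.5, -3.75) = (2.5, -10.125, 0.3125)
(u₅, v₅, w₅) = (2.5, -10.125, 0.3125) − 0.25·(20, -101.25, 1.875) = (-2.5, 15.1875, -0.15625)

(-2.5, 15.1875, -0.15625)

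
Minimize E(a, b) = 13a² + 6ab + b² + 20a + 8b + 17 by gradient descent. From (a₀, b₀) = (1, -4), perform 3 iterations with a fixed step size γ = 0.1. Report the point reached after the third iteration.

(-4.032, -5.416)

∇E = (26a + 6b + 20, 6a + 2b + 8)
(a₁, b₁) = (1, -4) − 0.1·(22, 6) = (-1.2, -4.6)
(a₂, b₂) = (-1.2, -4.6) − 0.1·(-38.8, -8.4) = (2.68, -3.76)
(a₃, b₃) = (2.68, -3.76) − 0.1·(67.12, 16.56) = (-4.032, -5.416)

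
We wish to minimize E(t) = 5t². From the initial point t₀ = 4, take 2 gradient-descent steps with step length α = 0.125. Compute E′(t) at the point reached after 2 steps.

2.5

E′(t) = 10t
t₁ = 4 − 0.125·40 = -1
t₂ = -1 − 0.125·(-10) = 0.25
E′(t) at (0.25) = 2.5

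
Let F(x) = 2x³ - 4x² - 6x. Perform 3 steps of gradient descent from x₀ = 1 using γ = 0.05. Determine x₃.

1.8021248

F′(x) = 6x² - 8x - 6
Step 1: F′(1) = -8; x₁ = 1 − 0.05·(-8) = 1.4
Step 2: F′(1.4) = -5.44; x₂ = 1.4 − 0.05·(-5.44) = 1.672
Step 3: F′(1.672) = -2.602496; x₃ = 1.672 − 0.05·(-2.602496) = 1.8021248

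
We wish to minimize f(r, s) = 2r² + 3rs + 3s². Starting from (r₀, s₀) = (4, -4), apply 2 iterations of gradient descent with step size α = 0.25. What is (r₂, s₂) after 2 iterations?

(0.75, -1.75)

∇f = (4r + 3s, 3r + 6s)
Step 1: at (4, -4), ∇f = (4, -12) → (4, -4) − 0.25·(4, -12) = (3, -1)
Step 2: at (3, -1), ∇f = (9, 3) → (3, -1) − 0.25·(9, 3) = (0.75, -1.75)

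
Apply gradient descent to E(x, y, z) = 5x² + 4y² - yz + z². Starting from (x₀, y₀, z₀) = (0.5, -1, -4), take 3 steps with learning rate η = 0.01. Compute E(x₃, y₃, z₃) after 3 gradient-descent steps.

14.834893057875

∇E = (10x, 8y - z, -y + 2z)
Step 1: at (0.5, -1, -4), ∇E = (5, -4, -7) → (0.5, -1, -4) − 0.01·(5, -4, -7) = (0.45, -0.96, -3.93)
Step 2: at (0.45, -0.96, -3.93), ∇E = (4.5, -3.75, -6.9) → (0.45, -0.96, -3.93) − 0.01·(4.5, -3.75, -6.9) = (0.405, -0.9225, -3.861)
Step 3: at (0.405, -0.9225, -3.861), ∇E = (4.05, -3.519, -6.7995) → (0.405, -0.9225, -3.861) − 0.01·(4.05, -3.519, -6.7995) = (0.3645, -0.88731, -3.793005)
E(0.3645, -0.88731, -3.793005) = 14.834893057875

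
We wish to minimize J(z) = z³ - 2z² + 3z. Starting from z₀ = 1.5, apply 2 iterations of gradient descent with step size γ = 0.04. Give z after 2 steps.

J′(z) = 3z² - 4z + 3
Step 1: J′(1.5) = 3.75; z₁ = 1.5 − 0.04·3.75 = 1.35
Step 2: J′(1.35) = 3.0675; z₂ = 1.35 − 0.04·3.0675 = 1.2273

1.2273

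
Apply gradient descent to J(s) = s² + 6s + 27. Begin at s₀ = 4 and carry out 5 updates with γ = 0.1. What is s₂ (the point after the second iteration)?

J′(s) = 2s + 6
s₁ = 4 − 0.1·14 = 2.6
s₂ = 2.6 − 0.1·11.2 = 1.48

1.48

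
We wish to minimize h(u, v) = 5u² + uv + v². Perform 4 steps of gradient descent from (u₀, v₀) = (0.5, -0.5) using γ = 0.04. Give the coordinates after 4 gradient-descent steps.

(0.10399744, -0.39817216)

∇h = (10u + v, u + 2v)
(u₁, v₁) = (0.5, -0.5) − 0.04·(4.5, -0.5) = (0.32, -0.48)
(u₂, v₂) = (0.32, -0.48) − 0.04·(2.72, -0.64) = (0.2112, -0.4544)
(u₃, v₃) = (0.2112, -0.4544) − 0.04·(1.6576, -0.6976) = (0.144896, -0.426496)
(u₄, v₄) = (0.144896, -0.426496) − 0.04·(1.022464, -0.708096) = (0.10399744, -0.39817216)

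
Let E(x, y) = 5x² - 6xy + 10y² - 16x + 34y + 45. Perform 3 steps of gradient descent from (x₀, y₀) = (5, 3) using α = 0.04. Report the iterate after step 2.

∇E = (10x - 6y - 16, -6x + 20y + 34)
(x₁, y₁) = (5, 3) − 0.04·(16, 64) = (4.36, 0.44)
(x₂, y₂) = (4.36, 0.44) − 0.04·(24.96, 16.64) = (3.3616, -0.2256)

(3.3616, -0.2256)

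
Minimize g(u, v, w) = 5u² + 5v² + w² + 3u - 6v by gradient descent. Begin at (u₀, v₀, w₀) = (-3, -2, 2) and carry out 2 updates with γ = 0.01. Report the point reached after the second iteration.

(-2.487, -1.506, 1.9208)

∇g = (10u + 3, 10v - 6, 2w)
Step 1: at (-3, -2, 2), ∇g = (-27, -26, 4) → (-3, -2, 2) − 0.01·(-27, -26, 4) = (-2.73, -1.74, 1.96)
Step 2: at (-2.73, -1.74, 1.96), ∇g = (-24.3, -23.4, 3.92) → (-2.73, -1.74, 1.96) − 0.01·(-24.3, -23.4, 3.92) = (-2.487, -1.506, 1.9208)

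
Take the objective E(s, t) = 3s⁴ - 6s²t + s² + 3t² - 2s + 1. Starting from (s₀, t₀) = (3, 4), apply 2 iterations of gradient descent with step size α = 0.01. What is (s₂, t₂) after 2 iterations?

(1.56805248, 4.122736)

∇E = (12s³ - 12st + 2s - 2, -6s² + 6t)
Step 1: at (3, 4), ∇E = (184, -30) → (3, 4) − 0.01·(184, -30) = (1.16, 4.3)
Step 2: at (1.16, 4.3), ∇E = (-40.805248, 17.7264) → (1.16, 4.3) − 0.01·(-40.805248, 17.7264) = (1.56805248, 4.122736)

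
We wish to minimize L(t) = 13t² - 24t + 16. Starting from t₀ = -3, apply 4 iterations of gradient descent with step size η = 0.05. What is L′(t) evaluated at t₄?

-0.8262

L′(t) = 26t - 24
t₁ = -3 − 0.05·(-102) = 2.1
t₂ = 2.1 − 0.05·30.6 = 0.57
t₃ = 0.57 − 0.05·(-9.18) = 1.029
t₄ = 1.029 − 0.05·2.754 = 0.8913
L′(t) at (0.8913) = -0.8262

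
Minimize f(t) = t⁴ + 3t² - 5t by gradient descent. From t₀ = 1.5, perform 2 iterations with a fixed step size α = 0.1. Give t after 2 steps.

f′(t) = 4t³ + 6t - 5
Step 1: f′(1.5) = 17.5; t₁ = 1.5 − 0.1·17.5 = -0.25
Step 2: f′(-0.25) = -6.5625; t₂ = -0.25 − 0.1·(-6.5625) = 0.40625

0.40625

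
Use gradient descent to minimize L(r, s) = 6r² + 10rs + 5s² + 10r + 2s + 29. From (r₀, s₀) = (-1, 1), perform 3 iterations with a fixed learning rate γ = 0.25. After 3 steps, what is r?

∇L = (12r + 10s + 10, 10r + 10s + 2)
Step 1: at (-1, 1), ∇L = (8, 2) → (-1, 1) − 0.25·(8, 2) = (-3, 0.5)
Step 2: at (-3, 0.5), ∇L = (-21, -23) → (-3, 0.5) − 0.25·(-21, -23) = (2.25, 6.25)
Step 3: at (2.25, 6.25), ∇L = (99.5, 87) → (2.25, 6.25) − 0.25·(99.5, 87) = (-22.625, -15.5)
r = -22.625

-22.625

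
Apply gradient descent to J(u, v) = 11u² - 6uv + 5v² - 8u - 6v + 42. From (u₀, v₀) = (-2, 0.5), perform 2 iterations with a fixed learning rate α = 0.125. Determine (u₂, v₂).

∇J = (22u - 6v - 8, -6u + 10v - 6)
(u₁, v₁) = (-2, 0.5) − 0.125·(-55, 11) = (4.875, -0.875)
(u₂, v₂) = (4.875, -0.875) − 0.125·(104.5, -44) = (-8.1875, 4.625)

(-8.1875, 4.625)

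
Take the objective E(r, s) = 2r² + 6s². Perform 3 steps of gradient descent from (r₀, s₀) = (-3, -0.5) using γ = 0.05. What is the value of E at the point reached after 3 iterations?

∇E = (4r, 12s)
Step 1: at (-3, -0.5), ∇E = (-12, -6) → (-3, -0.5) − 0.05·(-12, -6) = (-2.4, -0.2)
Step 2: at (-2.4, -0.2), ∇E = (-9.6, -2.4) → (-2.4, -0.2) − 0.05·(-9.6, -2.4) = (-1.92, -0.08)
Step 3: at (-1.92, -0.08), ∇E = (-7.68, -0.96) → (-1.92, -0.08) − 0.05·(-7.68, -0.96) = (-1.536, -0.032)
E(-1.536, -0.032) = 4.724736

4.724736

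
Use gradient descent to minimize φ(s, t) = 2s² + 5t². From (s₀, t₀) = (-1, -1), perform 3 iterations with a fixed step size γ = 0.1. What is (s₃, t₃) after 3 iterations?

(-0.216, 0)

∇φ = (4s, 10t)
(s₁, t₁) = (-1, -1) − 0.1·(-4, -10) = (-0.6, 0)
(s₂, t₂) = (-0.6, 0) − 0.1·(-2.4, 0) = (-0.36, 0)
(s₃, t₃) = (-0.36, 0) − 0.1·(-1.44, 0) = (-0.216, 0)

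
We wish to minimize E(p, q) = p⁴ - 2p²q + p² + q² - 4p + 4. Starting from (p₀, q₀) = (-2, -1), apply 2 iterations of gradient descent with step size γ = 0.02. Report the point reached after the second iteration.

(-0.76185088, -0.724736)

∇E = (4p³ - 4pq + 2p - 4, -2p² + 2q)
Step 1: at (-2, -1), ∇E = (-48, -10) → (-2, -1) − 0.02·(-48, -10) = (-1.04, -0.8)
Step 2: at (-1.04, -0.8), ∇E = (-13.907456, -3.7632) → (-1.04, -0.8) − 0.02·(-13.907456, -3.7632) = (-0.76185088, -0.724736)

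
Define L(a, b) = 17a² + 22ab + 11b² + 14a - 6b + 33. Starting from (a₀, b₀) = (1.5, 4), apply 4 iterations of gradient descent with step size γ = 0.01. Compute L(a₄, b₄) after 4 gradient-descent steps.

∇L = (34a + 22b + 14, 22a + 22b - 6)
(a₁, b₁) = (1.5, 4) − 0.01·(153, 115) = (-0.03, 2.85)
(a₂, b₂) = (-0.03, 2.85) − 0.01·(75.68, 56.04) = (-0.7868, 2.2896)
(a₃, b₃) = (-0.7868, 2.2896) − 0.01·(37.62, 27.0616) = (-1.163, 2.018984)
(a₄, b₄) = (-1.163, 2.018984) − 0.01·(18.875648, 12.831648) = (-1.35175648, 1.89066752)
L(-1.35175648, 1.89066752) = 16.88955384670464

16.88955384670464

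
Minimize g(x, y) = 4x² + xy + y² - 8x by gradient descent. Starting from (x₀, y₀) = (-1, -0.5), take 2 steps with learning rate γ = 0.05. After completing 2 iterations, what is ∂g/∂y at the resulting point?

-0.3875

∇g = (8x + y - 8, x + 2y)
(x₁, y₁) = (-1, -0.5) − 0.05·(-16.5, -2) = (-0.175, -0.4)
(x₂, y₂) = (-0.175, -0.4) − 0.05·(-9.8, -0.975) = (0.315, -0.35125)
∂g/∂y at (0.315, -0.35125) = -0.3875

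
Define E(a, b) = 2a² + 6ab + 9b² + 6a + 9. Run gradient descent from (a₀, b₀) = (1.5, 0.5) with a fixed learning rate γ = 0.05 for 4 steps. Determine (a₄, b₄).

∇E = (4a + 6b + 6, 6a + 18b)
Step 1: at (1.5, 0.5), ∇E = (15, 18) → (1.5, 0.5) − 0.05·(15, 18) = (0.75, -0.4)
Step 2: at (0.75, -0.4), ∇E = (6.6, -2.7) → (0.75, -0.4) − 0.05·(6.6, -2.7) = (0.42, -0.265)
Step 3: at (0.42, -0.265), ∇E = (6.09, -2.25) → (0.42, -0.265) − 0.05·(6.09, -2.25) = (0.1155, -0.1525)
Step 4: at (0.1155, -0.1525), ∇E = (5.547, -2.052) → (0.1155, -0.1525) − 0.05·(5.547, -2.052) = (-0.16185, -0.0499)

(-0.16185, -0.0499)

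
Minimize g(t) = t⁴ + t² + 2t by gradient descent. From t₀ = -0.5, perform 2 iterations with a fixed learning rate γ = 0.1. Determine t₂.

-0.57345

g′(t) = 4t³ + 2t + 2
t₁ = -0.5 − 0.1·0.5 = -0.55
t₂ = -0.55 − 0.1·0.2345 = -0.57345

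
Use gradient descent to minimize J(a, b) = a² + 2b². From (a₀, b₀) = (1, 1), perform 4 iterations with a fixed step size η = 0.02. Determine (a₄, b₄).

∇J = (2a, 4b)
Step 1: at (1, 1), ∇J = (2, 4) → (1, 1) − 0.02·(2, 4) = (0.96, 0.92)
Step 2: at (0.96, 0.92), ∇J = (1.92, 3.68) → (0.96, 0.92) − 0.02·(1.92, 3.68) = (0.9216, 0.8464)
Step 3: at (0.9216, 0.8464), ∇J = (1.8432, 3.3856) → (0.9216, 0.8464) − 0.02·(1.8432, 3.3856) = (0.884736, 0.778688)
Step 4: at (0.884736, 0.778688), ∇J = (1.769472, 3.114752) → (0.884736, 0.778688) − 0.02·(1.769472, 3.114752) = (0.84934656, 0.71639296)

(0.84934656, 0.71639296)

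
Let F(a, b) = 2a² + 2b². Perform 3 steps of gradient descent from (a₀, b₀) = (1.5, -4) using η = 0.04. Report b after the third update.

∇F = (4a, 4b)
Step 1: at (1.5, -4), ∇F = (6, -16) → (1.5, -4) − 0.04·(6, -16) = (1.26, -3.36)
Step 2: at (1.26, -3.36), ∇F = (5.04, -13.44) → (1.26, -3.36) − 0.04·(5.04, -13.44) = (1.0584, -2.8224)
Step 3: at (1.0584, -2.8224), ∇F = (4.2336, -11.2896) → (1.0584, -2.8224) − 0.04·(4.2336, -11.2896) = (0.889056, -2.370816)
b = -2.370816

-2.370816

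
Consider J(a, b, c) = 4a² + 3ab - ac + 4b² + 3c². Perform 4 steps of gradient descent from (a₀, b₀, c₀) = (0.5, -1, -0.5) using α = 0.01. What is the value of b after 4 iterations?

∇J = (8a + 3b - c, 3a + 8b, -a + 6c)
(a₁, b₁, c₁) = (0.5, -1, -0.5) − 0.01·(1.5, -6.5, -3.5) = (0.485, -0.935, -0.465)
(a₂, b₂, c₂) = (0.485, -0.935, -0.465) − 0.01·(1.54, -6.025, -3.275) = (0.4696, -0.87475, -0.43225)
(a₃, b₃, c₃) = (0.4696, -0.87475, -0.43225) − 0.01·(1.5648, -5.5892, -3.0631) = (0.453952, -0.818858, -0.401619)
(a₄, b₄, c₄) = (0.453952, -0.818858, -0.401619) − 0.01·(1.576661, -5.189008, -2.863666) = (0.43818539, -0.76696792, -0.37298234)
b = -0.76696792

-0.76696792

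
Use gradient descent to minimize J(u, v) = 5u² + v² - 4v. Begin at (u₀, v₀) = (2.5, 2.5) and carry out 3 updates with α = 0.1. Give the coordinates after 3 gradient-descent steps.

(0, 2.256)

∇J = (10u, 2v - 4)
Step 1: at (2.5, 2.5), ∇J = (25, 1) → (2.5, 2.5) − 0.1·(25, 1) = (0, 2.4)
Step 2: at (0, 2.4), ∇J = (0, 0.8) → (0, 2.4) − 0.1·(0, 0.8) = (0, 2.32)
Step 3: at (0, 2.32), ∇J = (0, 0.64) → (0, 2.32) − 0.1·(0, 0.64) = (0, 2.256)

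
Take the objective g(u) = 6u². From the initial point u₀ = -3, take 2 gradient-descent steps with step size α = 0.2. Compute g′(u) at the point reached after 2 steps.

-70.56

g′(u) = 12u
Step 1: g′(-3) = -36; u₁ = -3 − 0.2·(-36) = 4.2
Step 2: g′(4.2) = 50.4; u₂ = 4.2 − 0.2·50.4 = -5.88
g′(u) at (-5.88) = -70.56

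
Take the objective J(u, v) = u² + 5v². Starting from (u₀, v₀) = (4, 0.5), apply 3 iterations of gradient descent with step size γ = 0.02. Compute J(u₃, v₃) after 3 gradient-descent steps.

12.851804635136

∇J = (2u, 10v)
(u₁, v₁) = (4, 0.5) − 0.02·(8, 5) = (3.84, 0.4)
(u₂, v₂) = (3.84, 0.4) − 0.02·(7.68, 4) = (3.6864, 0.32)
(u₃, v₃) = (3.6864, 0.32) − 0.02·(7.3728, 3.2) = (3.538944, 0.256)
J(3.538944, 0.256) = 12.851804635136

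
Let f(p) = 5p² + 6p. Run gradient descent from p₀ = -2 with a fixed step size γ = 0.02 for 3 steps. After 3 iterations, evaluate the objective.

0.7690112

f′(p) = 10p + 6
Step 1: f′(-2) = -14; p₁ = -2 − 0.02·(-14) = -1.72
Step 2: f′(-1.72) = -11.2; p₂ = -1.72 − 0.02·(-11.2) = -1.496
Step 3: f′(-1.496) = -8.96; p₃ = -1.496 − 0.02·(-8.96) = -1.3168
f(-1.3168) = 0.7690112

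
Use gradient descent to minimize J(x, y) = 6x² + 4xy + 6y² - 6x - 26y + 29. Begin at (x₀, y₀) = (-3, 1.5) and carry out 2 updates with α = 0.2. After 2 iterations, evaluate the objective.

1149.3912

∇J = (12x + 4y - 6, 4x + 12y - 26)
(x₁, y₁) = (-3, 1.5) − 0.2·(-36, -20) = (4.2, 5.5)
(x₂, y₂) = (4.2, 5.5) − 0.2·(66.4, 56.8) = (-9.08, -5.86)
J(-9.08, -5.86) = 1149.3912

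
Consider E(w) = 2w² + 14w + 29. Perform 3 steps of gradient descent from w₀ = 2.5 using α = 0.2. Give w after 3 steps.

E′(w) = 4w + 14
Step 1: E′(2.5) = 24; w₁ = 2.5 − 0.2·24 = -2.3
Step 2: E′(-2.3) = 4.8; w₂ = -2.3 − 0.2·4.8 = -3.26
Step 3: E′(-3.26) = 0.96; w₃ = -3.26 − 0.2·0.96 = -3.452

-3.452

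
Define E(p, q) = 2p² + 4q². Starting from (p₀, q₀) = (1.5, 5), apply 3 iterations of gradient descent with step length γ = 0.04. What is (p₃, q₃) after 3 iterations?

(0.889056, 1.57216)

∇E = (4p, 8q)
(p₁, q₁) = (1.5, 5) − 0.04·(6, 40) = (1.26, 3.4)
(p₂, q₂) = (1.26, 3.4) − 0.04·(5.04, 27.2) = (1.0584, 2.312)
(p₃, q₃) = (1.0584, 2.312) − 0.04·(4.2336, 18.496) = (0.889056, 1.57216)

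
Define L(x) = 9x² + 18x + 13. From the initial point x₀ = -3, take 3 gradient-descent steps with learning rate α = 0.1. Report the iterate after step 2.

-2.28

L′(x) = 18x + 18
Step 1: L′(-3) = -36; x₁ = -3 − 0.1·(-36) = 0.6
Step 2: L′(0.6) = 28.8; x₂ = 0.6 − 0.1·28.8 = -2.28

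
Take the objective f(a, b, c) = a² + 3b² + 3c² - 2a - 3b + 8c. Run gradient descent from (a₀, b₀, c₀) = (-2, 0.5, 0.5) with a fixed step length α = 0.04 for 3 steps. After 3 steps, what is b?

0.5

∇f = (2a - 2, 6b - 3, 6c + 8)
(a₁, b₁, c₁) = (-2, 0.5, 0.5) − 0.04·(-6, 0, 11) = (-1.76, 0.5, 0.06)
(a₂, b₂, c₂) = (-1.76, 0.5, 0.06) − 0.04·(-5.52, 0, 8.36) = (-1.5392, 0.5, -0.2744)
(a₃, b₃, c₃) = (-1.5392, 0.5, -0.2744) − 0.04·(-5.0784, 0, 6.3536) = (-1.336064, 0.5, -0.528544)
b = 0.5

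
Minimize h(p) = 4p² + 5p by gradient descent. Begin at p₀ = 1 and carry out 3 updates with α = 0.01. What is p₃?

h′(p) = 8p + 5
p₁ = 1 − 0.01·13 = 0.87
p₂ = 0.87 − 0.01·11.96 = 0.7504
p₃ = 0.7504 − 0.01·11.0032 = 0.640368

0.640368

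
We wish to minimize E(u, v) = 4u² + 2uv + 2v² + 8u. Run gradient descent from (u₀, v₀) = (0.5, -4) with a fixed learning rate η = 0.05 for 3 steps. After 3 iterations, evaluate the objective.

8.6850705

∇E = (8u + 2v + 8, 2u + 4v)
Step 1: at (0.5, -4), ∇E = (4, -15) → (0.5, -4) − 0.05·(4, -15) = (0.3, -3.25)
Step 2: at (0.3, -3.25), ∇E = (3.9, -12.4) → (0.3, -3.25) − 0.05·(3.9, -12.4) = (0.105, -2.63)
Step 3: at (0.105, -2.63), ∇E = (3.58, -10.31) → (0.105, -2.63) − 0.05·(3.58, -10.31) = (-0.074, -2.1145)
E(-0.074, -2.1145) = 8.6850705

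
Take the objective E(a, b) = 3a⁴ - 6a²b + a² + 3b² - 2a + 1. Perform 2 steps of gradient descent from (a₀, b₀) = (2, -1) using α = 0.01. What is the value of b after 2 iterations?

-0.621496

∇E = (12a³ - 12ab + 2a - 2, -6a² + 6b)
Step 1: at (2, -1), ∇E = (122, -30) → (2, -1) − 0.01·(122, -30) = (0.78, -0.7)
Step 2: at (0.78, -0.7), ∇E = (11.806624, -7.8504) → (0.78, -0.7) − 0.01·(11.806624, -7.8504) = (0.66193376, -0.621496)
b = -0.621496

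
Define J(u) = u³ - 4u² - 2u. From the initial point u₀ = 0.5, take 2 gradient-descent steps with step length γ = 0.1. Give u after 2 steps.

J′(u) = 3u² - 8u - 2
Step 1: J′(0.5) = -5.25; u₁ = 0.5 − 0.1·(-5.25) = 1.025
Step 2: J′(1.025) = -7.048125; u₂ = 1.025 − 0.1·(-7.048125) = 1.7298125

1.7298125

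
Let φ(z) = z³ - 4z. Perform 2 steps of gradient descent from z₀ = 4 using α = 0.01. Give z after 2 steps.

φ′(z) = 3z² - 4
Step 1: φ′(4) = 44; z₁ = 4 − 0.01·44 = 3.56
Step 2: φ′(3.56) = 34.0208; z₂ = 3.56 − 0.01·34.0208 = 3.219792

3.219792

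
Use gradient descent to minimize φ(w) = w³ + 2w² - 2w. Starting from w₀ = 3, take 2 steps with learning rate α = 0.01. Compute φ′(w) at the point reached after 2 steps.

φ′(w) = 3w² + 4w - 2
w₁ = 3 − 0.01·37 = 2.63
w₂ = 2.63 − 0.01·29.2707 = 2.337293
φ′(w) at (2.337293) = 23.737987703547

23.737987703547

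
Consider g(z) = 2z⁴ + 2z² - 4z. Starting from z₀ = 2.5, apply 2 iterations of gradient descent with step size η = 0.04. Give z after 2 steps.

g′(z) = 8z³ + 4z - 4
z₁ = 2.5 − 0.04·131 = -2.74
z₂ = -2.74 − 0.04·(-179.526592) = 4.44106368

4.44106368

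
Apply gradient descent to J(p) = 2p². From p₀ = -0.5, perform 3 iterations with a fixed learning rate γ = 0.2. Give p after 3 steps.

-0.004

J′(p) = 4p
Step 1: J′(-0.5) = -2; p₁ = -0.5 − 0.2·(-2) = -0.1
Step 2: J′(-0.1) = -0.4; p₂ = -0.1 − 0.2·(-0.4) = -0.02
Step 3: J′(-0.02) = -0.08; p₃ = -0.02 − 0.2·(-0.08) = -0.004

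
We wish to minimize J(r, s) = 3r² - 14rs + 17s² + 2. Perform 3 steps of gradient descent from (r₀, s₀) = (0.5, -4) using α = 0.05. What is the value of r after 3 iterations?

∇J = (6r - 14s, -14r + 34s)
(r₁, s₁) = (0.5, -4) − 0.05·(59, -143) = (-2.45, 3.15)
(r₂, s₂) = (-2.45, 3.15) − 0.05·(-58.8, 141.4) = (0.49, -3.92)
(r₃, s₃) = (0.49, -3.92) − 0.05·(57.82, -140.14) = (-2.401, 3.087)
r = -2.401

-2.401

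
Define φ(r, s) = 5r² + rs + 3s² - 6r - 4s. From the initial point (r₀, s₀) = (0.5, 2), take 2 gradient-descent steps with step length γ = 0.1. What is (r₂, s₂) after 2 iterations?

∇φ = (10r + s - 6, r + 6s - 4)
Step 1: at (0.5, 2), ∇φ = (1, 8.5) → (0.5, 2) − 0.1·(1, 8.5) = (0.4, 1.15)
Step 2: at (0.4, 1.15), ∇φ = (-0.85, 3.3) → (0.4, 1.15) − 0.1·(-0.85, 3.3) = (0.485, 0.82)

(0.485, 0.82)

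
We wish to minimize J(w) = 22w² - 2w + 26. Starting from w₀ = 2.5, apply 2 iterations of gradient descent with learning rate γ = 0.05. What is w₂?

J′(w) = 44w - 2
w₁ = 2.5 − 0.05·108 = -2.9
w₂ = -2.9 − 0.05·(-129.6) = 3.58

3.58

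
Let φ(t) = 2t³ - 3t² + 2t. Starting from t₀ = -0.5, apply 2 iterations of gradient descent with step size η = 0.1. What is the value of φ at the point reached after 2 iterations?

-75.25193574075

φ′(t) = 6t² - 6t + 2
t₁ = -0.5 − 0.1·6.5 = -1.15
t₂ = -1.15 − 0.1·16.835 = -2.8335
φ(-2.8335) = -75.25193574075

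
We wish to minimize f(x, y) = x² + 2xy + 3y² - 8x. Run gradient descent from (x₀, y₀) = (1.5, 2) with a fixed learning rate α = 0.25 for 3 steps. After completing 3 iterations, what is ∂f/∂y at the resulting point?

-3.5

∇f = (2x + 2y - 8, 2x + 6y)
Step 1: at (1.5, 2), ∇f = (-1, 15) → (1.5, 2) − 0.25·(-1, 15) = (1.75, -1.75)
Step 2: at (1.75, -1.75), ∇f = (-8, -7) → (1.75, -1.75) − 0.25·(-8, -7) = (3.75, 0)
Step 3: at (3.75, 0), ∇f = (-0.5, 7.5) → (3.75, 0) − 0.25·(-0.5, 7.5) = (3.875, -1.875)
∂f/∂y at (3.875, -1.875) = -3.5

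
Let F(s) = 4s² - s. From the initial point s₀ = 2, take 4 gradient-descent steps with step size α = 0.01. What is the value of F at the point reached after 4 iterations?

7.15464040349696

F′(s) = 8s - 1
Step 1: F′(2) = 15; s₁ = 2 − 0.01·15 = 1.85
Step 2: F′(1.85) = 13.8; s₂ = 1.85 − 0.01·13.8 = 1.712
Step 3: F′(1.712) = 12.696; s₃ = 1.712 − 0.01·12.696 = 1.58504
Step 4: F′(1.58504) = 11.68032; s₄ = 1.58504 − 0.01·11.68032 = 1.4682368
F(1.4682368) = 7.15464040349696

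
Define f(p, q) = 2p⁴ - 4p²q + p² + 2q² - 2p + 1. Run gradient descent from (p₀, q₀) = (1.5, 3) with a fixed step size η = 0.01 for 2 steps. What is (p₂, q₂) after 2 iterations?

(1.62826304, 2.951056)

∇f = (8p³ - 8pq + 2p - 2, -4p² + 4q)
(p₁, q₁) = (1.5, 3) − 0.01·(-8, 3) = (1.58, 2.97)
(p₂, q₂) = (1.58, 2.97) − 0.01·(-4.826304, 1.8944) = (1.62826304, 2.951056)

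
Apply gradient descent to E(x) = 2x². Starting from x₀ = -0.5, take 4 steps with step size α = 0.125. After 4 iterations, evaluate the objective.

0.001953125

E′(x) = 4x
x₁ = -0.5 − 0.125·(-2) = -0.25
x₂ = -0.25 − 0.125·(-1) = -0.125
x₃ = -0.125 − 0.125·(-0.5) = -0.0625
x₄ = -0.0625 − 0.125·(-0.25) = -0.03125
E(-0.03125) = 0.001953125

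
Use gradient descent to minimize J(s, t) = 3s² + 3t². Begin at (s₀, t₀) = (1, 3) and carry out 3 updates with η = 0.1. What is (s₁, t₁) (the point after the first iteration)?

∇J = (6s, 6t)
(s₁, t₁) = (1, 3) − 0.1·(6, 18) = (0.4, 1.2)

(0.4, 1.2)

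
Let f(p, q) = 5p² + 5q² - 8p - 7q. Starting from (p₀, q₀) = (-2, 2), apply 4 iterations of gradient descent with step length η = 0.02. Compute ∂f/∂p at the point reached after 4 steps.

∇f = (10p - 8, 10q - 7)
Step 1: at (-2, 2), ∇f = (-28, 13) → (-2, 2) − 0.02·(-28, 13) = (-1.44, 1.74)
Step 2: at (-1.44, 1.74), ∇f = (-22.4, 10.4) → (-1.44, 1.74) − 0.02·(-22.4, 10.4) = (-0.992, 1.532)
Step 3: at (-0.992, 1.532), ∇f = (-17.92, 8.32) → (-0.992, 1.532) − 0.02·(-17.92, 8.32) = (-0.6336, 1.3656)
Step 4: at (-0.6336, 1.3656), ∇f = (-14.336, 6.656) → (-0.6336, 1.3656) − 0.02·(-14.336, 6.656) = (-0.34688, 1.23248)
∂f/∂p at (-0.34688, 1.23248) = -11.4688

-11.4688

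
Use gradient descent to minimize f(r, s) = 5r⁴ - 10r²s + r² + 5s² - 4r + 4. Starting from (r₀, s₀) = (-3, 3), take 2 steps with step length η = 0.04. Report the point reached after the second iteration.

(-1252.4336, 58.936)

∇f = (20r³ - 20rs + 2r - 4, -10r² + 10s)
Step 1: at (-3, 3), ∇f = (-370, -60) → (-3, 3) − 0.04·(-370, -60) = (11.8, 5.4)
Step 2: at (11.8, 5.4), ∇f = (31605.84, -1338.4) → (11.8, 5.4) − 0.04·(31605.84, -1338.4) = (-1252.4336, 58.936)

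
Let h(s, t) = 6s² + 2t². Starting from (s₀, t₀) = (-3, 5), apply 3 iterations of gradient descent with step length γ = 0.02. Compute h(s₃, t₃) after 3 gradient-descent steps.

40.723546210304

∇h = (12s, 4t)
Step 1: at (-3, 5), ∇h = (-36, 20) → (-3, 5) − 0.02·(-36, 20) = (-2.28, 4.6)
Step 2: at (-2.28, 4.6), ∇h = (-27.36, 18.4) → (-2.28, 4.6) − 0.02·(-27.36, 18.4) = (-1.7328, 4.232)
Step 3: at (-1.7328, 4.232), ∇h = (-20.7936, 16.928) → (-1.7328, 4.232) − 0.02·(-20.7936, 16.928) = (-1.316928, 3.89344)
h(-1.316928, 3.89344) = 40.723546210304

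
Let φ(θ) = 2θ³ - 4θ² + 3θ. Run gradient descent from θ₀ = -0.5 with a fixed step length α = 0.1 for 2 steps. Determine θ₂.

-3.8235

φ′(θ) = 6θ² - 8θ + 3
θ₁ = -0.5 − 0.1·8.5 = -1.35
θ₂ = -1.35 − 0.1·24.735 = -3.8235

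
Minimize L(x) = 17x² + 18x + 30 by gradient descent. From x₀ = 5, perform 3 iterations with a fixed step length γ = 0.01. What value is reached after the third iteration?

L′(x) = 34x + 18
Step 1: L′(5) = 188; x₁ = 5 − 0.01·188 = 3.12
Step 2: L′(3.12) = 124.08; x₂ = 3.12 − 0.01·124.08 = 1.8792
Step 3: L′(1.8792) = 81.8928; x₃ = 1.8792 − 0.01·81.8928 = 1.060272

1.060272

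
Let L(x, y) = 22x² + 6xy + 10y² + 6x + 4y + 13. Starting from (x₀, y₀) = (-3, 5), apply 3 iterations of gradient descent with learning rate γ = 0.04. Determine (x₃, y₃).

(0.724032, 0.130752)

∇L = (44x + 6y + 6, 6x + 20y + 4)
(x₁, y₁) = (-3, 5) − 0.04·(-96, 86) = (0.84, 1.56)
(x₂, y₂) = (0.84, 1.56) − 0.04·(52.32, 40.24) = (-1.2528, -0.0496)
(x₃, y₃) = (-1.2528, -0.0496) − 0.04·(-49.4208, -4.5088) = (0.724032, 0.130752)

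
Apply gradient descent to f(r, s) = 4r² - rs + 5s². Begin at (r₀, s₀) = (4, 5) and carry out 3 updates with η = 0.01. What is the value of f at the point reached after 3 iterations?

100.008661880296

∇f = (8r - s, -r + 10s)
(r₁, s₁) = (4, 5) − 0.01·(27, 46) = (3.73, 4.54)
(r₂, s₂) = (3.73, 4.54) − 0.01·(25.3, 41.67) = (3.477, 4.1233)
(r₃, s₃) = (3.477, 4.1233) − 0.01·(23.6927, 37.756) = (3.240073, 3.74574)
f(3.240073, 3.74574) = 100.008661880296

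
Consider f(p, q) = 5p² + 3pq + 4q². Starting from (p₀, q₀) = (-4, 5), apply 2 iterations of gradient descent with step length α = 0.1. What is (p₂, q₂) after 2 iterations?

(-0.66, 0.89)

∇f = (10p + 3q, 3p + 8q)
(p₁, q₁) = (-4, 5) − 0.1·(-25, 28) = (-1.5, 2.2)
(p₂, q₂) = (-1.5, 2.2) − 0.1·(-8.4, 13.1) = (-0.66, 0.89)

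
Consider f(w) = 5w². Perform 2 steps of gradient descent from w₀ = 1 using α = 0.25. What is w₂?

2.25

f′(w) = 10w
Step 1: f′(1) = 10; w₁ = 1 − 0.25·10 = -1.5
Step 2: f′(-1.5) = -15; w₂ = -1.5 − 0.25·(-15) = 2.25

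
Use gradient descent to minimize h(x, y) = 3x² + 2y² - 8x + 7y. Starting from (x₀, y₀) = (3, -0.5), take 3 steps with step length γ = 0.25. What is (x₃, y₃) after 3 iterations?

(1.125, -1.75)

∇h = (6x - 8, 4y + 7)
Step 1: at (3, -0.5), ∇h = (10, 5) → (3, -0.5) − 0.25·(10, 5) = (0.5, -1.75)
Step 2: at (0.5, -1.75), ∇h = (-5, 0) → (0.5, -1.75) − 0.25·(-5, 0) = (1.75, -1.75)
Step 3: at (1.75, -1.75), ∇h = (2.5, 0) → (1.75, -1.75) − 0.25·(2.5, 0) = (1.125, -1.75)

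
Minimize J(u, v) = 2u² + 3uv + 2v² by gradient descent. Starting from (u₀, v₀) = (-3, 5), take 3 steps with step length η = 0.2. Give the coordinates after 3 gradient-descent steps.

(-2.112, 1.984)

∇J = (4u + 3v, 3u + 4v)
Step 1: at (-3, 5), ∇J = (3, 11) → (-3, 5) − 0.2·(3, 11) = (-3.6, 2.8)
Step 2: at (-3.6, 2.8), ∇J = (-6, 0.4) → (-3.6, 2.8) − 0.2·(-6, 0.4) = (-2.4, 2.72)
Step 3: at (-2.4, 2.72), ∇J = (-1.44, 3.68) → (-2.4, 2.72) − 0.2·(-1.44, 3.68) = (-2.112, 1.984)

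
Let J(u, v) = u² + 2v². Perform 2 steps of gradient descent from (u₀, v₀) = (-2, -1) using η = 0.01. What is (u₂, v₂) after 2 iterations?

∇J = (2u, 4v)
(u₁, v₁) = (-2, -1) − 0.01·(-4, -4) = (-1.96, -0.96)
(u₂, v₂) = (-1.96, -0.96) − 0.01·(-3.92, -3.84) = (-1.9208, -0.9216)

(-1.9208, -0.9216)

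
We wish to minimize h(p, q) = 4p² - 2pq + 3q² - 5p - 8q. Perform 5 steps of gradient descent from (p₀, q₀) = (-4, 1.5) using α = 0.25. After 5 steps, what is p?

14.765625

∇h = (8p - 2q - 5, -2p + 6q - 8)
(p₁, q₁) = (-4, 1.5) − 0.25·(-40, 9) = (6, -0.75)
(p₂, q₂) = (6, -0.75) − 0.25·(44.5, -24.5) = (-5.125, 5.375)
(p₃, q₃) = (-5.125, 5.375) − 0.25·(-56.75, 34.5) = (9.0625, -3.25)
(p₄, q₄) = (9.0625, -3.25) − 0.25·(74, -45.625) = (-9.4375, 8.15625)
(p₅, q₅) = (-9.4375, 8.15625) − 0.25·(-96.8125, 59.8125) = (14.765625, -6.796875)
p = 14.765625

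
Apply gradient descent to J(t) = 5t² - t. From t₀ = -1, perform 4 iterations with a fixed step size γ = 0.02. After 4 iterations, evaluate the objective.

0.965021568

J′(t) = 10t - 1
t₁ = -1 − 0.02·(-11) = -0.78
t₂ = -0.78 − 0.02·(-8.8) = -0.604
t₃ = -0.604 − 0.02·(-7.04) = -0.4632
t₄ = -0.4632 − 0.02·(-5.632) = -0.35056
J(-0.35056) = 0.965021568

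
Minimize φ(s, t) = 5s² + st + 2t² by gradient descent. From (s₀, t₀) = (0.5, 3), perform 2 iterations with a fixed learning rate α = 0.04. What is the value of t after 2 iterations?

∇φ = (10s + t, s + 4t)
Step 1: at (0.5, 3), ∇φ = (8, 12.5) → (0.5, 3) − 0.04·(8, 12.5) = (0.18, 2.5)
Step 2: at (0.18, 2.5), ∇φ = (4.3, 10.18) → (0.18, 2.5) − 0.04·(4.3, 10.18) = (0.008, 2.0928)
t = 2.0928

2.0928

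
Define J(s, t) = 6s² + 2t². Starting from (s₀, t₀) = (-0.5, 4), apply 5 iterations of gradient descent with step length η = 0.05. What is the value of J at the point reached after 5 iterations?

∇J = (12s, 4t)
(s₁, t₁) = (-0.5, 4) − 0.05·(-6, 16) = (-0.2, 3.2)
(s₂, t₂) = (-0.2, 3.2) − 0.05·(-2.4, 12.8) = (-0.08, 2.56)
(s₃, t₃) = (-0.08, 2.56) − 0.05·(-0.96, 10.24) = (-0.032, 2.048)
(s₄, t₄) = (-0.032, 2.048) − 0.05·(-0.384, 8.192) = (-0.0128, 1.6384)
(s₅, t₅) = (-0.0128, 1.6384) − 0.05·(-0.1536, 6.5536) = (-0.00512, 1.31072)
J(-0.00512, 1.31072) = 3.4361311232

3.4361311232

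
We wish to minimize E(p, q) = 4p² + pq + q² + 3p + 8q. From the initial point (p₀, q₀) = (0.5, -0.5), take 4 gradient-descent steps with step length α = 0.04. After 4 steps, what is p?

-0.0857088

∇E = (8p + q + 3, p + 2q + 8)
(p₁, q₁) = (0.5, -0.5) − 0.04·(6.5, 7.5) = (0.24, -0.8)
(p₂, q₂) = (0.24, -0.8) − 0.04·(4.12, 6.64) = (0.0752, -1.0656)
(p₃, q₃) = (0.0752, -1.0656) − 0.04·(2.536, 5.944) = (-0.02624, -1.30336)
(p₄, q₄) = (-0.02624, -1.30336) − 0.04·(1.48672, 5.36704) = (-0.0857088, -1.5180416)
p = -0.0857088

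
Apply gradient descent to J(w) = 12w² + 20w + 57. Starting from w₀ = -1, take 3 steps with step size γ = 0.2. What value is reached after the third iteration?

8.312

J′(w) = 24w + 20
Step 1: J′(-1) = -4; w₁ = -1 − 0.2·(-4) = -0.2
Step 2: J′(-0.2) = 15.2; w₂ = -0.2 − 0.2·15.2 = -3.24
Step 3: J′(-3.24) = -57.76; w₃ = -3.24 − 0.2·(-57.76) = 8.312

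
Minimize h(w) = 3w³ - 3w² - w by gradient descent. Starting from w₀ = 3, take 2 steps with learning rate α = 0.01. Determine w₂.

h′(w) = 9w² - 6w - 1
Step 1: h′(3) = 62; w₁ = 3 − 0.01·62 = 2.38
Step 2: h′(2.38) = 35.6996; w₂ = 2.38 − 0.01·35.6996 = 2.023004

2.023004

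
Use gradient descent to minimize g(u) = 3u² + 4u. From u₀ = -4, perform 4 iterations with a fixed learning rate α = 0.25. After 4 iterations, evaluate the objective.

-1.203125

g′(u) = 6u + 4
u₁ = -4 − 0.25·(-20) = 1
u₂ = 1 − 0.25·10 = -1.5
u₃ = -1.5 − 0.25·(-5) = -0.25
u₄ = -0.25 − 0.25·2.5 = -0.875
g(-0.875) = -1.203125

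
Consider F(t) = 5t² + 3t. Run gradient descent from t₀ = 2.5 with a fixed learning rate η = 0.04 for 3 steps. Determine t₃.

F′(t) = 10t + 3
Step 1: F′(2.5) = 28; t₁ = 2.5 − 0.04·28 = 1.38
Step 2: F′(1.38) = 16.8; t₂ = 1.38 − 0.04·16.8 = 0.708
Step 3: F′(0.708) = 10.08; t₃ = 0.708 − 0.04·10.08 = 0.3048

0.3048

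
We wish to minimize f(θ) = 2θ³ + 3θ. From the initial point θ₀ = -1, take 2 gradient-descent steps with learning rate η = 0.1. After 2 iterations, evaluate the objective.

-179.546999792

f′(θ) = 6θ² + 3
Step 1: f′(-1) = 9; θ₁ = -1 − 0.1·9 = -1.9
Step 2: f′(-1.9) = 24.66; θ₂ = -1.9 − 0.1·24.66 = -4.366
f(-4.366) = -179.546999792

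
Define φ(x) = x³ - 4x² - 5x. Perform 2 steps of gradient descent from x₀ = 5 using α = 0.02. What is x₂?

4.0424

φ′(x) = 3x² - 8x - 5
x₁ = 5 − 0.02·30 = 4.4
x₂ = 4.4 − 0.02·17.88 = 4.0424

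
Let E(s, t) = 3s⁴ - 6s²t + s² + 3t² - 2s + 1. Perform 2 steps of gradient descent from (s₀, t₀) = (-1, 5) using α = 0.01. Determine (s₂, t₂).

∇E = (12s³ - 12st + 2s - 2, -6s² + 6t)
(s₁, t₁) = (-1, 5) − 0.01·(44, 24) = (-1.44, 4.76)
(s₂, t₂) = (-1.44, 4.76) − 0.01·(41.540992, 16.1184) = (-1.85540992, 4.598816)

(-1.85540992, 4.598816)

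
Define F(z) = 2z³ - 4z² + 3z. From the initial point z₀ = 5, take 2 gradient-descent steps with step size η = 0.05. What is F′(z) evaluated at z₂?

F′(z) = 6z² - 8z + 3
Step 1: F′(5) = 113; z₁ = 5 − 0.05·113 = -0.65
Step 2: F′(-0.65) = 10.735; z₂ = -0.65 − 0.05·10.735 = -1.18675
F′(z) at (-1.18675) = 20.944253375

20.944253375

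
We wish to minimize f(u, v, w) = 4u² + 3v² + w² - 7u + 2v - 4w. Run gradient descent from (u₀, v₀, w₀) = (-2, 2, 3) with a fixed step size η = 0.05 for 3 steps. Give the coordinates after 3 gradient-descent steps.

(0.254, 0.467, 2.729)

∇f = (8u - 7, 6v + 2, 2w - 4)
(u₁, v₁, w₁) = (-2, 2, 3) − 0.05·(-23, 14, 2) = (-0.85, 1.3, 2.9)
(u₂, v₂, w₂) = (-0.85, 1.3, 2.9) − 0.05·(-13.8, 9.8, 1.8) = (-0.16, 0.81, 2.81)
(u₃, v₃, w₃) = (-0.16, 0.81, 2.81) − 0.05·(-8.28, 6.86, 1.62) = (0.254, 0.467, 2.729)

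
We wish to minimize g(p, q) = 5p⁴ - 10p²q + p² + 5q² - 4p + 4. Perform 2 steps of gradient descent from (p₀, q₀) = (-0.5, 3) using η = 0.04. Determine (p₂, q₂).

(-1.0608, 1.924)

∇g = (20p³ - 20pq + 2p - 4, -10p² + 10q)
(p₁, q₁) = (-0.5, 3) − 0.04·(22.5, 27.5) = (-1.4, 1.9)
(p₂, q₂) = (-1.4, 1.9) − 0.04·(-8.48, -0.6) = (-1.0608, 1.924)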